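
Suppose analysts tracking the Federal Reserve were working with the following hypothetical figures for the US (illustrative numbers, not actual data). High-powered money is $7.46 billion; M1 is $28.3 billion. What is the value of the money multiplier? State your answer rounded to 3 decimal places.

3.794

The money multiplier is m = M / MB = 28.3 / 7.46 ≈ 3.79357.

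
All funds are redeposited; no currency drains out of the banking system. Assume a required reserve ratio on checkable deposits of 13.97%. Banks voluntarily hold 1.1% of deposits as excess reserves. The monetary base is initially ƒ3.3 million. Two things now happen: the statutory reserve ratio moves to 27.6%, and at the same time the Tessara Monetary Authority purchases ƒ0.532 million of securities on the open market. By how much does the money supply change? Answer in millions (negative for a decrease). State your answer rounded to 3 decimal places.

-8.546 million

Before: m₁ = 1 / (0.1397 + 0.011) ≈ 6.63570, MB₁ = 3.3, so M₁ = 6.63570 × 3.3 ≈ 21.8978 million.
After: m₂ = 1 / (0.276 + 0.011) ≈ 3.48432, MB₂ = 3.3 + 0.532 = 3.832, so M₂ = 3.48432 × 3.832 ≈ 13.3519 million.
ΔM = M₂ − M₁ = 13.3519 − 21.8978 = -8.5459 million.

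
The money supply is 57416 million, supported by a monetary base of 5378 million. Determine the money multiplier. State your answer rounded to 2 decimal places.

10.68

The money multiplier is m = M / MB = 57416 / 5378 ≈ 10.67609.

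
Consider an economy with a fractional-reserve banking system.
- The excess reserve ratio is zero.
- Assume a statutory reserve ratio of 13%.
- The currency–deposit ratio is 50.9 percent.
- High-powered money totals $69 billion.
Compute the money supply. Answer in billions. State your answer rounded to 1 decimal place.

$162.9 billion

The money multiplier is m = (1 + c) / (rr + c) = (1 + 0.509) / (0.13 + 0.509) ≈ 2.3615.
So M = m × MB = 2.3615 × 69 = 162.9435 billion.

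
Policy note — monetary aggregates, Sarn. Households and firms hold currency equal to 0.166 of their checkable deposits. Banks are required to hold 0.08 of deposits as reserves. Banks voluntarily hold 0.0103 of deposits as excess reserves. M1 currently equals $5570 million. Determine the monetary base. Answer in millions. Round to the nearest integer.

$1224 million

The money multiplier is m = (1 + c) / (rr + e + c) = (1 + 0.166) / (0.08 + 0.0103 + 0.166) ≈ 4.54936.
MB = M / m = 5570 / 4.54936 ≈ 1224.348 million.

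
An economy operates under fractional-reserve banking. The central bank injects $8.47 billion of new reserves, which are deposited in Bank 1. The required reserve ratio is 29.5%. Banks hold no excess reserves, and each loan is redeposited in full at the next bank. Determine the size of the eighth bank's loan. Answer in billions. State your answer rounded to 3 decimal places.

$0.517 billion

Each bank lends a fraction (1 − rr) = 0.7050 of the deposit it receives, so Bank 8 receives 8.47·0.7050^7 and lends 8.47·0.7050^8 ≈ 0.5169 billion.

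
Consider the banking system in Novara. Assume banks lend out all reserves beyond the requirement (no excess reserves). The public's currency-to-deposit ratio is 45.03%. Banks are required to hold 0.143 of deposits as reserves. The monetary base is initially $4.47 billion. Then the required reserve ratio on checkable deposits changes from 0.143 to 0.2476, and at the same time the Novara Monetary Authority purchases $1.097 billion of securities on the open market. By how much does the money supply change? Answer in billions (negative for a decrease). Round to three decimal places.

$0.642 billion

Before: m₁ = (1 + 0.4503) / (0.143 + 0.4503) ≈ 2.44446, MB₁ = 4.47, so M₁ = 2.44446 × 4.47 ≈ 10.9267 billion.
After: m₂ = (1 + 0.4503) / (0.2476 + 0.4503) ≈ 2.07809, MB₂ = 4.47 + 1.097 = 5.567, so M₂ = 2.07809 × 5.567 ≈ 11.5687 billion.
ΔM = M₂ − M₁ = 11.5687 − 10.9267 = 0.642 billion.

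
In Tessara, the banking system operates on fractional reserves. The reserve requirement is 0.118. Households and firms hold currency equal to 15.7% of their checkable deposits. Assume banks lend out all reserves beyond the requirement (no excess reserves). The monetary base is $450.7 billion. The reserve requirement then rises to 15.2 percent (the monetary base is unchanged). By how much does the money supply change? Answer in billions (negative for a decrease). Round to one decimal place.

Initially m₁ = (1 + 0.157) / (0.118 + 0.157) ≈ 4.20727, so M₁ = 4.20727 × 450.7 ≈ 1896.2166 billion.
After the change m₂ = (1 + 0.157) / (0.152 + 0.157) ≈ 3.74434, so M₂ = 3.74434 × 450.7 ≈ 1687.574 billion.
ΔM = M₂ − M₁ = 1687.574 − 1896.2166 = -208.6426 billion.

-208.6 billion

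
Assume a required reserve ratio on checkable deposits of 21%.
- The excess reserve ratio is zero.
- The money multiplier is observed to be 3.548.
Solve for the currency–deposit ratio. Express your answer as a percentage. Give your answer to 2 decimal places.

Using m = 3.548. From m = (1 + c)/(c + rr + e), rearranging gives 1 + c = m·(c + rr + e), so c·(1 − m) = m·(rr + e) − 1.
Hence c = [m·(rr + e) − 1]/(1 − m) = [3.548 × (0.21 + 0) − 1] / (1 − 3.548) ≈ 0.100047.

10.00%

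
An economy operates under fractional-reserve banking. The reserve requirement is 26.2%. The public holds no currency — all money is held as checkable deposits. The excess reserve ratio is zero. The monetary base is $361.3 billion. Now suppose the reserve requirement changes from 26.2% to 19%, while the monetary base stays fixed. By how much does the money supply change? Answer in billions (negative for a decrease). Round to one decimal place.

$522.6 billion

Initially m₁ = 1 / (0.262) ≈ 3.81679, so M₁ = 3.81679 × 361.3 ≈ 1379.0062 billion.
After the change m₂ = 1 / (0.19) ≈ 5.26316, so M₂ = 5.26316 × 361.3 ≈ 1901.5797 billion.
ΔM = M₂ − M₁ = 1901.5797 − 1379.0062 = 522.5735 billion.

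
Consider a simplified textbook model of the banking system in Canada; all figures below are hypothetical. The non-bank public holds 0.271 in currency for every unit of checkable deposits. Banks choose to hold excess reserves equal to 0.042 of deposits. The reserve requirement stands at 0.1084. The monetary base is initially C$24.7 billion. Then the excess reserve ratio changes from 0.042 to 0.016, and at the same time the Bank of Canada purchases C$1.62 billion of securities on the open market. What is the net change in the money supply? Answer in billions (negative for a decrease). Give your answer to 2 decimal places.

Before: m₁ = (1 + 0.271) / (0.1084 + 0.042 + 0.271) ≈ 3.01614, MB₁ = 24.7, so M₁ = 3.01614 × 24.7 ≈ 74.4987 billion.
After: m₂ = (1 + 0.271) / (0.1084 + 0.016 + 0.271) ≈ 3.21447, MB₂ = 24.7 + 1.62 = 26.32, so M₂ = 3.21447 × 26.32 ≈ 84.6049 billion.
ΔM = M₂ − M₁ = 84.6049 − 74.4987 = 10.1062 billion.

C$10.11 billion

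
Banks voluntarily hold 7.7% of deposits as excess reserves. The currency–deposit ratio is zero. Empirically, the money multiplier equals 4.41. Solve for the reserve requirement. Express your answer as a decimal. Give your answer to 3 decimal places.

Using m = 4.41. Since m = (1 + c)/(c + rr + e), the denominator satisfies c + rr + e = (1 + c)/m = (1 + 0) / 4.41 ≈ 0.226757.
With c = 0 and e = 0.077, the reserve requirement is 0.226757 − 0 − 0.077 = 0.149757.

0.150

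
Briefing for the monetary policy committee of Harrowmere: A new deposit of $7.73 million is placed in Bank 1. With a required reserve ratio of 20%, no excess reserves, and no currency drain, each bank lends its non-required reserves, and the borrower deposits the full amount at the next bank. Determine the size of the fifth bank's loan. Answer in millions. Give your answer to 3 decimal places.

$2.533 million

Each bank lends a fraction (1 − rr) = 0.8000 of the deposit it receives, so Bank 5 receives 7.73·0.8000^4 and lends 7.73·0.8000^5 ≈ 2.5330 million.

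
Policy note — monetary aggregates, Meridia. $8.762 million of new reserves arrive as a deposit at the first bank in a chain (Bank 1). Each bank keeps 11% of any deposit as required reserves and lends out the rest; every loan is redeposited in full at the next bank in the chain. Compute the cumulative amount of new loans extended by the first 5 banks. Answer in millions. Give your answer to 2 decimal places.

Bank i lends (1 − rr)^i of the original deposit: Bank 1 lends 8.762·0.8900 ≈ 7.7982, Bank 2 lends 8.762·0.8900² ≈ 6.9404, and so on.
Summing a geometric series: total = 8.762·[0.8900·(1 − 0.8900^5) / (1 − 0.8900)] ≈ 31.3057 million.

$31.31 million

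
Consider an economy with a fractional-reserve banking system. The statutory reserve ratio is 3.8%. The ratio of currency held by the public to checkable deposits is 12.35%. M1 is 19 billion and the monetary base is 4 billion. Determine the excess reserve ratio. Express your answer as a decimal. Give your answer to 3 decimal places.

0.075

Using m = M/MB = 19/4 = 4.750000. Since m = (1 + c)/(c + rr + e), the denominator satisfies c + rr + e = (1 + c)/m = (1 + 0.1235) / 4.750000 ≈ 0.236526.
With c = 0.1235 and rr = 0.038, the excess reserve ratio is 0.236526 − 0.1235 − 0.038 = 0.075026.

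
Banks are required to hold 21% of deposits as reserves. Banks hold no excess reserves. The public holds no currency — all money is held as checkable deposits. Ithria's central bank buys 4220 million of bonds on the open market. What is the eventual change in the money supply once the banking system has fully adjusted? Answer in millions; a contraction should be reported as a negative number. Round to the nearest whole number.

The simple money multiplier is m = 1/rr = 1/0.21 ≈ 4.76190.
An open-market purchase increases the monetary base by 4220 million, so ΔM = m × ΔMB = 4.76190 × 4220 = 20095.218 million.

20095 million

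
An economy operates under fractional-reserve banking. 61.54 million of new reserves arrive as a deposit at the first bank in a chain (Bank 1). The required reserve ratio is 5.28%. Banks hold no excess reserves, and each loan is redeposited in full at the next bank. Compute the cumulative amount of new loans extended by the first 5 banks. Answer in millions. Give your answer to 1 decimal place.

Bank i lends (1 − rr)^i of the original deposit: Bank 1 lends 61.54·0.9472 ≈ 58.2907, Bank 2 lends 61.54·0.9472² ≈ 55.2129, and so on.
Summing a geometric series: total = 61.54·[0.9472·(1 − 0.9472^5) / (1 − 0.9472)] ≈ 262.2586 million.

262.3 million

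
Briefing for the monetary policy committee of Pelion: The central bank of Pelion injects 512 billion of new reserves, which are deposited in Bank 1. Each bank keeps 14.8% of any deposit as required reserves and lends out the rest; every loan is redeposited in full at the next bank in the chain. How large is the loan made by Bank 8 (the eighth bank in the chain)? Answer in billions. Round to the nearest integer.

142 billion

Each bank lends a fraction (1 − rr) = 0.8520 of the deposit it receives, so Bank 8 receives 512·0.8520^7 and lends 512·0.8520^8 ≈ 142.1630 billion.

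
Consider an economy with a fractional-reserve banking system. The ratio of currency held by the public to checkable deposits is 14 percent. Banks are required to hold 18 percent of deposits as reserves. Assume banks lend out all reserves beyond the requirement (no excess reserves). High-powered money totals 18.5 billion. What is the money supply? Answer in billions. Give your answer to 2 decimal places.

65.91 billion

The money multiplier is m = (1 + c) / (rr + c) = (1 + 0.14) / (0.18 + 0.14) = 3.56250.
So M = m × MB = 3.56250 × 18.5 ≈ 65.9062 billion.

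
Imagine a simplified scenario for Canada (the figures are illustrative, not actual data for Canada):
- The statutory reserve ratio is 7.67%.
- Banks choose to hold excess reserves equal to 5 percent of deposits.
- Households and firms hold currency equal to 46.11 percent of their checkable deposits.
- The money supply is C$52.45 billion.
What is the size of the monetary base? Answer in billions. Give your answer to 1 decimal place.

The money multiplier is m = (1 + c) / (rr + e + c) = (1 + 0.4611) / (0.0767 + 0.05 + 0.4611) ≈ 2.4857.
MB = M / m = 52.45 / 2.4857 ≈ 21.1007 billion.

C$21.1 billion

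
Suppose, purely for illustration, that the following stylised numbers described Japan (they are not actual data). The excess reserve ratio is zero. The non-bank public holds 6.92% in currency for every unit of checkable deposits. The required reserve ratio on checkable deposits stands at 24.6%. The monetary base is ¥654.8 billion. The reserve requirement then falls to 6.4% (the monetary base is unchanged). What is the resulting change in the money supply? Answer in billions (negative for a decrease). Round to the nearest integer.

Initially m₁ = (1 + 0.0692) / (0.246 + 0.0692) ≈ 3.3921, so M₁ = 3.3921 × 654.8 ≈ 2221.1471 billion.
After the change m₂ = (1 + 0.0692) / (0.064 + 0.0692) ≈ 8.0270, so M₂ = 8.0270 × 654.8 = 5256.0796 billion.
ΔM = M₂ − M₁ = 5256.0796 − 2221.1471 = 3034.9325 billion.

¥3035 billion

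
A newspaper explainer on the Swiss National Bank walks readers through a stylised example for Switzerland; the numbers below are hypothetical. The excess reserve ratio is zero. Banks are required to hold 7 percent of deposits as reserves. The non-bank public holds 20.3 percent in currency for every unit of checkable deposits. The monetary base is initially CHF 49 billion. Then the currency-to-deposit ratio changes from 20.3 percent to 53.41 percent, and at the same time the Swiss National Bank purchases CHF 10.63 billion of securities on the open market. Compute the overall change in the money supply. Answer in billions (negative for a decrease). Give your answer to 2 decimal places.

-64.49 billion

Before: m₁ = (1 + 0.203) / (0.07 + 0.203) ≈ 4.40659, MB₁ = 49, so M₁ = 4.40659 × 49 ≈ 215.9229 billion.
After: m₂ = (1 + 0.5341) / (0.07 + 0.5341) ≈ 2.53948, MB₂ = 49 + 10.63 = 59.63, so M₂ = 2.53948 × 59.63 ≈ 151.4292 billion.
ΔM = M₂ − M₁ = 151.4292 − 215.9229 = -64.4937 billion.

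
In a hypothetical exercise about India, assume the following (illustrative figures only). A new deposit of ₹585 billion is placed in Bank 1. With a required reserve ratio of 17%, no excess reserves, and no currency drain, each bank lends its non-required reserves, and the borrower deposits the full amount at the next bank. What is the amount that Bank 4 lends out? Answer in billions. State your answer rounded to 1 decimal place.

Each bank lends a fraction (1 − rr) = 0.8300 of the deposit it receives, so Bank 4 receives 585·0.8300^3 and lends 585·0.8300^4 ≈ 277.6312 billion.

₹277.6 billion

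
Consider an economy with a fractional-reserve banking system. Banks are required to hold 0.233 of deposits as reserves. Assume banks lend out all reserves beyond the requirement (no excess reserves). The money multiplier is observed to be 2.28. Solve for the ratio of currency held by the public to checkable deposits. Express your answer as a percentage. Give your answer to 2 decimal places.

Using m = 2.28. From m = (1 + c)/(c + rr + e), rearranging gives 1 + c = m·(c + rr + e), so c·(1 − m) = m·(rr + e) − 1.
Hence c = [m·(rr + e) − 1]/(1 − m) = [2.28 × (0.233 + 0) − 1] / (1 − 2.28) ≈ 0.366219.

36.62%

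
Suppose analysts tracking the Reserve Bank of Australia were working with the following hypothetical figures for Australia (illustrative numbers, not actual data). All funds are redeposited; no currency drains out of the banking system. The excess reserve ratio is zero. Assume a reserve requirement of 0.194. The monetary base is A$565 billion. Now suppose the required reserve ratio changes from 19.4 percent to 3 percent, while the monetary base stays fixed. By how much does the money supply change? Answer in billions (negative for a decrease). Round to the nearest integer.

A$15921 billion

Initially m₁ = 1 / (0.194) ≈ 5.1546, so M₁ = 5.1546 × 565 = 2912.349 billion.
After the change m₂ = 1 / (0.03) ≈ 33.3333, so M₂ = 33.3333 × 565 = 18833.3145 billion.
ΔM = M₂ − M₁ = 18833.3145 − 2912.349 = 15920.9655 billion.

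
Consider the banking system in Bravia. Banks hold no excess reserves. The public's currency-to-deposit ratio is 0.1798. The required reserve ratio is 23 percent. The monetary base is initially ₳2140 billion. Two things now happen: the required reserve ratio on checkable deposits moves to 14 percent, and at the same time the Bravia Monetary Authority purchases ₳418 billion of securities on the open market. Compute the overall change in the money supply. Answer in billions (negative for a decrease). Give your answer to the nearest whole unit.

Before: m₁ = (1 + 0.1798) / (0.23 + 0.1798) ≈ 2.87897, MB₁ = 2140, so M₁ = 2.87897 × 2140 = 6160.9958 billion.
After: m₂ = (1 + 0.1798) / (0.14 + 0.1798) ≈ 3.68918, MB₂ = 2140 + 418 = 2558, so M₂ = 3.68918 × 2558 ≈ 9436.9224 billion.
ΔM = M₂ − M₁ = 9436.9224 − 6160.9958 = 3275.9266 billion.

₳3276 billion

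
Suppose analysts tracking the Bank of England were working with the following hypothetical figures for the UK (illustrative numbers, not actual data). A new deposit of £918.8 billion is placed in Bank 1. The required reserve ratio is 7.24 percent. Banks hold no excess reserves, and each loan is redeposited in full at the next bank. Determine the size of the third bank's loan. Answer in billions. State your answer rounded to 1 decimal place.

Each bank lends a fraction (1 − rr) = 0.9276 of the deposit it receives, so Bank 3 receives 918.8·0.9276^2 and lends 918.8·0.9276^3 ≈ 733.3363 billion.

£733.3 billion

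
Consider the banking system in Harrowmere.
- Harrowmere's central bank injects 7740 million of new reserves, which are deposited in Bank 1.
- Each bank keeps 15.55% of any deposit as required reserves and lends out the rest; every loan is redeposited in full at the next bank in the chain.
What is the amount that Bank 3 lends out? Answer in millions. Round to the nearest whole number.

4662 million

Each bank lends a fraction (1 − rr) = 0.8445 of the deposit it receives, so Bank 3 receives 7740·0.8445^2 and lends 7740·0.8445^3 ≈ 4661.6528 million.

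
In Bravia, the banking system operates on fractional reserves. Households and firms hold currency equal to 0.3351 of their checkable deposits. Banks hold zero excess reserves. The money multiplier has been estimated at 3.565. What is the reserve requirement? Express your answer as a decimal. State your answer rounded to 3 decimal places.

Using m = 3.565. Since m = (1 + c)/(c + rr + e), the denominator satisfies c + rr + e = (1 + c)/m = (1 + 0.3351) / 3.565 ≈ 0.374502.
With c = 0.3351 and e = 0, the reserve requirement is 0.374502 − 0.3351 − 0 = 0.039402.

0.039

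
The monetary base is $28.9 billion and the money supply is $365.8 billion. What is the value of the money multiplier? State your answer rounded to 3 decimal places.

The money multiplier is m = M / MB = 365.8 / 28.9 ≈ 12.65744.

12.657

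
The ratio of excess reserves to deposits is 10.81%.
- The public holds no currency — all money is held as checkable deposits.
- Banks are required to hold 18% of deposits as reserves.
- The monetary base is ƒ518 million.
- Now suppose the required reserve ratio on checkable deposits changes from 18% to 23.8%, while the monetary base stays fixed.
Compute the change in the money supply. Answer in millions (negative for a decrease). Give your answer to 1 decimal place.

Initially m₁ = 1 / (0.18 + 0.1081) ≈ 3.47102, so M₁ = 3.47102 × 518 ≈ 1797.9884 million.
After the change m₂ = 1 / (0.238 + 0.1081) ≈ 2.88934, so M₂ = 2.88934 × 518 ≈ 1496.6781 million.
ΔM = M₂ − M₁ = 1496.6781 − 1797.9884 = -301.3103 million.

-301.3 million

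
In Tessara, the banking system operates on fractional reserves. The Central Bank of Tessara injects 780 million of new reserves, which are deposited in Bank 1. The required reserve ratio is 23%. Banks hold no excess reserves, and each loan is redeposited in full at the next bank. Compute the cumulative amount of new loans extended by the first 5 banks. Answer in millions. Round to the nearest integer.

1904 million

Bank i lends (1 − rr)^i of the original deposit: Bank 1 lends 780·0.7700 = 600.6000, Bank 2 lends 780·0.7700² = 462.4620, and so on.
Summing a geometric series: total = 780·[0.7700·(1 − 0.7700^5) / (1 − 0.7700)] ≈ 1904.4806 million.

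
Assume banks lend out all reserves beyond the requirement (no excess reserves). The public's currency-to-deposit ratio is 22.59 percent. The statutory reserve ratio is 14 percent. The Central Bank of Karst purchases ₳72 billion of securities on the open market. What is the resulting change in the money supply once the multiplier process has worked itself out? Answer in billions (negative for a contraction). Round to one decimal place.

₳241.2 billion

The money multiplier is m = (1 + c) / (rr + c) = (1 + 0.2259) / (0.14 + 0.2259) ≈ 3.3504.
The purchase adds 72 billion of base, so ΔM = m × ΔMB = 3.3504 × (+72) = 241.2288 billion.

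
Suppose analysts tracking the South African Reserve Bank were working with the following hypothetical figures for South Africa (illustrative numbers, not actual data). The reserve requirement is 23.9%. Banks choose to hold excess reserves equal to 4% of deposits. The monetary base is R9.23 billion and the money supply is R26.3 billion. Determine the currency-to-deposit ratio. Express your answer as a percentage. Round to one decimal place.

11.1%

Using m = M/MB = 26.3/9.23 ≈ 2.849404. From m = (1 + c)/(c + rr + e), rearranging gives 1 + c = m·(c + rr + e), so c·(1 − m) = m·(rr + e) − 1.
Hence c = [m·(rr + e) − 1]/(1 − m) = [2.849404 × (0.239 + 0.04) − 1] / (1 − 2.849404) ≈ 0.110855.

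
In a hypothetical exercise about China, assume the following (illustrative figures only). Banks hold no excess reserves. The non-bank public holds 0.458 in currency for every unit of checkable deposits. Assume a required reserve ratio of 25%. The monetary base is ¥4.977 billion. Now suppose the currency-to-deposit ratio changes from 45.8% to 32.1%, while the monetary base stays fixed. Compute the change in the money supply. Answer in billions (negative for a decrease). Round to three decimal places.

¥1.265 billion

Initially m₁ = (1 + 0.458) / (0.25 + 0.458) ≈ 2.05932, so M₁ = 2.05932 × 4.977 ≈ 10.2492 billion.
After the change m₂ = (1 + 0.321) / (0.25 + 0.321) ≈ 2.31349, so M₂ = 2.31349 × 4.977 ≈ 11.5142 billion.
ΔM = M₂ − M₁ = 11.5142 − 10.2492 = 1.265 billion.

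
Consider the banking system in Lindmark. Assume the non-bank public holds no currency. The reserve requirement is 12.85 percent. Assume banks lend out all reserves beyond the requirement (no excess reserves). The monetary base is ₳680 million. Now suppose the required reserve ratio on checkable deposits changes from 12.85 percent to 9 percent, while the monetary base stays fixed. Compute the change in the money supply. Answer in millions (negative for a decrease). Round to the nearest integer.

₳2264 million

Initially m₁ = 1 / (0.1285) ≈ 7.7821, so M₁ = 7.7821 × 680 = 5291.828 million.
After the change m₂ = 1 / (0.09) ≈ 11.1111, so M₂ = 11.1111 × 680 = 7555.548 million.
ΔM = M₂ − M₁ = 7555.548 − 5291.828 = 2263.72 million.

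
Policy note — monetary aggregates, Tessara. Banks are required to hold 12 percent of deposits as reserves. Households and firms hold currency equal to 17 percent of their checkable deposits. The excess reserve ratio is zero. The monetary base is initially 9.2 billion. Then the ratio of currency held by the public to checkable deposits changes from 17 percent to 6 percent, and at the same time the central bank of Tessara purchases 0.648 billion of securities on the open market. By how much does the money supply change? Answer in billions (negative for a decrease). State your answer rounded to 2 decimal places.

Before: m₁ = (1 + 0.17) / (0.12 + 0.17) ≈ 4.0345, MB₁ = 9.2, so M₁ = 4.0345 × 9.2 = 37.1174 billion.
After: m₂ = (1 + 0.06) / (0.12 + 0.06) ≈ 5.8889, MB₂ = 9.2 + 0.648 = 9.848, so M₂ = 5.8889 × 9.848 ≈ 57.9939 billion.
ΔM = M₂ − M₁ = 57.9939 − 37.1174 = 20.8765 billion.

20.88 billion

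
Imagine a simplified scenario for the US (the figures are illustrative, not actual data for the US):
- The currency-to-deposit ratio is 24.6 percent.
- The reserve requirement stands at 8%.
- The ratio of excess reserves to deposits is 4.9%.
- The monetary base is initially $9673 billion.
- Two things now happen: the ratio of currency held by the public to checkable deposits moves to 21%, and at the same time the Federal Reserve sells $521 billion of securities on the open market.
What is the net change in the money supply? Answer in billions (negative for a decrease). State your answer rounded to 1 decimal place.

Before: m₁ = (1 + 0.246) / (0.08 + 0.049 + 0.246) ≈ 3.322667, MB₁ = 9673, so M₁ = 3.322667 × 9673 ≈ 32140.1579 billion.
After: m₂ = (1 + 0.21) / (0.08 + 0.049 + 0.21) ≈ 3.569322, MB₂ = 9673 − 521 = 9152, so M₂ = 3.569322 × 9152 ≈ 32666.4349 billion.
ΔM = M₂ − M₁ = 32666.4349 − 32140.1579 = 526.277 billion.

$526.3 billion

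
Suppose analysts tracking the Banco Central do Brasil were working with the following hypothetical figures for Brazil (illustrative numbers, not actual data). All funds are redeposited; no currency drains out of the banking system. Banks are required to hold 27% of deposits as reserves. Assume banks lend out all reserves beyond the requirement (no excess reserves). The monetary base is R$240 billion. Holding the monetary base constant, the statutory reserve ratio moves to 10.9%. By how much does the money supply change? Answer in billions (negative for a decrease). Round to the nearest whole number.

Initially m₁ = 1 / (0.27) ≈ 3.7037, so M₁ = 3.7037 × 240 = 888.888 billion.
After the change m₂ = 1 / (0.109) ≈ 9.1743, so M₂ = 9.1743 × 240 = 2201.832 billion.
ΔM = M₂ − M₁ = 2201.832 − 888.888 = 1312.944 billion.

R$1313 billion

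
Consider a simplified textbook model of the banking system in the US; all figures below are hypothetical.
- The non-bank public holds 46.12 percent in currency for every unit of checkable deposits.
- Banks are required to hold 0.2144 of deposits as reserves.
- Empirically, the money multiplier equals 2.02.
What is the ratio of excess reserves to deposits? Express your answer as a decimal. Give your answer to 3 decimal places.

Using m = 2.02. Since m = (1 + c)/(c + rr + e), the denominator satisfies c + rr + e = (1 + c)/m = (1 + 0.4612) / 2.02 ≈ 0.723366.
With c = 0.4612 and rr = 0.2144, the ratio of excess reserves to deposits is 0.723366 − 0.4612 − 0.2144 = 0.047766.

0.048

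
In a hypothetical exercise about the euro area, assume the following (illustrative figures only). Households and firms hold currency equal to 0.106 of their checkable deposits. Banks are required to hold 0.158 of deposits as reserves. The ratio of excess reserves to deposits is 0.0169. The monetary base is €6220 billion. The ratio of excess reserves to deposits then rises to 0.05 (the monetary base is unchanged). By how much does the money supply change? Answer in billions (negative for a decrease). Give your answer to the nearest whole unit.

-2582 billion

Initially m₁ = (1 + 0.106) / (0.158 + 0.0169 + 0.106) ≈ 3.93734, so M₁ = 3.93734 × 6220 = 24490.2548 billion.
After the change m₂ = (1 + 0.106) / (0.158 + 0.05 + 0.106) ≈ 3.52229, so M₂ = 3.52229 × 6220 = 21908.6438 billion.
ΔM = M₂ − M₁ = 21908.6438 − 24490.2548 = -2581.611 billion.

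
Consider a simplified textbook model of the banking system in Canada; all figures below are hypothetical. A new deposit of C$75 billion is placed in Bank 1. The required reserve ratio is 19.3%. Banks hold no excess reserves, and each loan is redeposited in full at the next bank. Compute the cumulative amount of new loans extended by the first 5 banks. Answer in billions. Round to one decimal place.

C$206.3 billion

Bank i lends (1 − rr)^i of the original deposit: Bank 1 lends 75·0.8070 = 60.5250, Bank 2 lends 75·0.8070² ≈ 48.8437, and so on.
Summing a geometric series: total = 75·[0.8070·(1 − 0.8070^5) / (1 − 0.8070)] ≈ 206.2651 billion.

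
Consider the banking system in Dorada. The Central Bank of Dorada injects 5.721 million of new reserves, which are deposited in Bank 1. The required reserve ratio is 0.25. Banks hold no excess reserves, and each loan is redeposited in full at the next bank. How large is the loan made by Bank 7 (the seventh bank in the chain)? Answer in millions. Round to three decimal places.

0.764 million

Each bank lends a fraction (1 − rr) = 0.7500 of the deposit it receives, so Bank 7 receives 5.721·0.7500^6 and lends 5.721·0.7500^7 ≈ 0.7637 million.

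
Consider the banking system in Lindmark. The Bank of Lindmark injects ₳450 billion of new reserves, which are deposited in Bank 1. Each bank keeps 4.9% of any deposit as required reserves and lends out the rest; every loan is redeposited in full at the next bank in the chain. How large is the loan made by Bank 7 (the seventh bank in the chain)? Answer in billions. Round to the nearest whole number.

₳317 billion

Each bank lends a fraction (1 − rr) = 0.9510 of the deposit it receives, so Bank 7 receives 450·0.9510^6 and lends 450·0.9510^7 ≈ 316.5746 billion.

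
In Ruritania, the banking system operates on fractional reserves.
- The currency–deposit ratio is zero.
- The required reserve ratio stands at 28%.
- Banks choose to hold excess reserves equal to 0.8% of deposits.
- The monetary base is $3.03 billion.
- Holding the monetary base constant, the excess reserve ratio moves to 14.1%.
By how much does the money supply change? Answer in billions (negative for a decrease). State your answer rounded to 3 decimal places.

-3.324 billion

Initially m₁ = 1 / (0.28 + 0.008) ≈ 3.47222, so M₁ = 3.47222 × 3.03 ≈ 10.5208 billion.
After the change m₂ = 1 / (0.28 + 0.141) ≈ 2.37530, so M₂ = 2.37530 × 3.03 ≈ 7.1972 billion.
ΔM = M₂ − M₁ = 7.1972 − 10.5208 = -3.3236 billion.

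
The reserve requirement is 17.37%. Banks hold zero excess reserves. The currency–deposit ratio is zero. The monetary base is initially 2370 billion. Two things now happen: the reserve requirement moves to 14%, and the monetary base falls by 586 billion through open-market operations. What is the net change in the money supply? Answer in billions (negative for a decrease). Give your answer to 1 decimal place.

Before: m₁ = 1 / (0.1737) ≈ 5.757052, MB₁ = 2370, so M₁ = 5.757052 × 2370 ≈ 13644.2132 billion.
After: m₂ = 1 / (0.14) ≈ 7.142857, MB₂ = 2370 − 586 = 1784, so M₂ = 7.142857 × 1784 ≈ 12742.8569 billion.
ΔM = M₂ − M₁ = 12742.8569 − 13644.2132 = -901.3563 billion.

-901.4 billion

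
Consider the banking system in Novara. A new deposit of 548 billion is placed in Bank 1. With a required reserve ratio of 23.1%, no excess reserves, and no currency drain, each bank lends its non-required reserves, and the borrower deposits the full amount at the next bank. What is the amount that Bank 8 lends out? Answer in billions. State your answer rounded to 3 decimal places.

67.018 billion

Each bank lends a fraction (1 − rr) = 0.7690 of the deposit it receives, so Bank 8 receives 548·0.7690^7 and lends 548·0.7690^8 ≈ 67.0180 billion.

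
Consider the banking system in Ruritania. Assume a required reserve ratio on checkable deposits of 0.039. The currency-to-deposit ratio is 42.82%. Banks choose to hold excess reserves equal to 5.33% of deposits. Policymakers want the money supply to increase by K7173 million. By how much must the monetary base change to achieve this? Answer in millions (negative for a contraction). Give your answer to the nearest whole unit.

K2614 million

The money multiplier is m = (1 + c) / (rr + e + c) = (1 + 0.4282) / (0.039 + 0.0533 + 0.4282) ≈ 2.74390.
ΔMB = ΔM / m = (+7173) / 2.74390 ≈ 2614.1623 million.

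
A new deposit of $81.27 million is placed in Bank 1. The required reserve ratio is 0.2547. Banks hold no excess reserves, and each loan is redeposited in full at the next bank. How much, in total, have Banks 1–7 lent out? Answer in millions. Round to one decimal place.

$207.4 million

Bank i lends (1 − rr)^i of the original deposit: Bank 1 lends 81.27·0.7453 ≈ 60.5705, Bank 2 lends 81.27·0.7453² ≈ 45.1432, and so on.
Summing a geometric series: total = 81.27·[0.7453·(1 − 0.7453^7) / (1 − 0.7453)] ≈ 207.4339 million.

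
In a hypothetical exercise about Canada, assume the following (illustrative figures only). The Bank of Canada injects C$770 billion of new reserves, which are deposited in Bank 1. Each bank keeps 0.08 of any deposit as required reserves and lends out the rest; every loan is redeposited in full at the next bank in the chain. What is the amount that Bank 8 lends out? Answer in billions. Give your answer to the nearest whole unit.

Each bank lends a fraction (1 − rr) = 0.9200 of the deposit it receives, so Bank 8 receives 770·0.9200^7 and lends 770·0.9200^8 ≈ 395.1785 billion.

C$395 billion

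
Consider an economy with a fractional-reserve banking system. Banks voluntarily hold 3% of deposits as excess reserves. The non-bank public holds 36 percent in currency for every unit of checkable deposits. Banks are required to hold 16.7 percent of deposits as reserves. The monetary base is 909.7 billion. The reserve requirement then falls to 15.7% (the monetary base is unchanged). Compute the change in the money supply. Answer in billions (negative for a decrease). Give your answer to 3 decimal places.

40.606 billion

Initially m₁ = (1 + 0.36) / (0.167 + 0.03 + 0.36) ≈ 2.4416517, so M₁ = 2.4416517 × 909.7 ≈ 2221.1706 billion.
After the change m₂ = (1 + 0.36) / (0.157 + 0.03 + 0.36) ≈ 2.4862888, so M₂ = 2.4862888 × 909.7 ≈ 2261.7769 billion.
ΔM = M₂ − M₁ = 2261.7769 − 2221.1706 = 40.6063 billion.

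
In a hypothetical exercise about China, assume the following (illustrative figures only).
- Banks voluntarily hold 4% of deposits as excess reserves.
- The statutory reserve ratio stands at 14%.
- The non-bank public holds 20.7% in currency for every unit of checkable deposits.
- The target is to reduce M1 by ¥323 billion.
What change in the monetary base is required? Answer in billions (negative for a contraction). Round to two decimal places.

-103.56 billion

The money multiplier is m = (1 + c) / (rr + e + c) = (1 + 0.207) / (0.14 + 0.04 + 0.207) ≈ 3.118863.
ΔMB = ΔM / m = (−323) / 3.118863 ≈ -103.5634 billion.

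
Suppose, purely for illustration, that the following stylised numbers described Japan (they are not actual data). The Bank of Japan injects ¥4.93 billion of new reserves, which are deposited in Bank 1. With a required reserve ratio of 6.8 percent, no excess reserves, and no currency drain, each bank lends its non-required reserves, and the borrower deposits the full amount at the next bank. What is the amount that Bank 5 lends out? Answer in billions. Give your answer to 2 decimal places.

¥3.47 billion

Each bank lends a fraction (1 − rr) = 0.9320 of the deposit it receives, so Bank 5 receives 4.93·0.9320^4 and lends 4.93·0.9320^5 ≈ 3.4668 billion.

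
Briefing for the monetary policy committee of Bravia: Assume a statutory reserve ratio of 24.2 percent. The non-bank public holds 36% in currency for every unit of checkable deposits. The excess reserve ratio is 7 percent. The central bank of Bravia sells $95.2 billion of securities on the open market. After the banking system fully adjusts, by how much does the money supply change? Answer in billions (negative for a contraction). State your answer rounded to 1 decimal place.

-192.7 billion

The money multiplier is m = (1 + c) / (rr + e + c) = (1 + 0.36) / (0.242 + 0.07 + 0.36) ≈ 2.0238.
The sale removes 95.2 billion of base, so ΔM = m × ΔMB = 2.0238 × (−95.2) ≈ -192.6658 billion.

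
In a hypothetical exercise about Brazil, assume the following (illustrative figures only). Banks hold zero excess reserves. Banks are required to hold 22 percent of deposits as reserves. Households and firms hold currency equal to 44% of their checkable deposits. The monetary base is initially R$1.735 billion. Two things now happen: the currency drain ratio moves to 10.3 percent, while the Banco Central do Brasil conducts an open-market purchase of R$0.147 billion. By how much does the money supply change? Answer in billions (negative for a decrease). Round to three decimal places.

R$2.641 billion

Before: m₁ = (1 + 0.44) / (0.22 + 0.44) ≈ 2.18182, MB₁ = 1.735, so M₁ = 2.18182 × 1.735 ≈ 3.7855 billion.
After: m₂ = (1 + 0.103) / (0.22 + 0.103) ≈ 3.41486, MB₂ = 1.735 + 0.147 = 1.882, so M₂ = 3.41486 × 1.882 ≈ 6.4268 billion.
ΔM = M₂ − M₁ = 6.4268 − 3.7855 = 2.6413 billion.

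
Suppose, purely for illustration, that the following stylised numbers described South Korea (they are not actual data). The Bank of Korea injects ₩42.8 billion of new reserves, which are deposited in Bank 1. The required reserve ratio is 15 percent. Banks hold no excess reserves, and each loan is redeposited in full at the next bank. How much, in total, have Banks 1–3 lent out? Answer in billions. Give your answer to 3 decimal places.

Bank i lends (1 − rr)^i of the original deposit: Bank 1 lends 42.8·0.8500 = 36.3800, Bank 2 lends 42.8·0.8500² = 30.9230, and so on.
Summing a geometric series: total = 42.8·[0.8500·(1 − 0.8500^3) / (1 − 0.8500)] ≈ 93.5876 billion.

₩93.588 billion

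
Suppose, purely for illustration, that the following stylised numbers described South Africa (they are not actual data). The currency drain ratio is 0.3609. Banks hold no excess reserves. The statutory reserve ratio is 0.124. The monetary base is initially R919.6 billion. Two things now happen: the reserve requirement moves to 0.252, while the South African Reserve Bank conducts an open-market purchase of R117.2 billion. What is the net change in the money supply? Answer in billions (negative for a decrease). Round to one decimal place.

-278.8 billion

Before: m₁ = (1 + 0.3609) / (0.124 + 0.3609) ≈ 2.806558, MB₁ = 919.6, so M₁ = 2.806558 × 919.6 ≈ 2580.9107 billion.
After: m₂ = (1 + 0.3609) / (0.252 + 0.3609) ≈ 2.220427, MB₂ = 919.6 + 117.2 = 1036.8, so M₂ = 2.220427 × 1036.8 ≈ 2302.1387 billion.
ΔM = M₂ − M₁ = 2302.1387 − 2580.9107 = -278.772 billion.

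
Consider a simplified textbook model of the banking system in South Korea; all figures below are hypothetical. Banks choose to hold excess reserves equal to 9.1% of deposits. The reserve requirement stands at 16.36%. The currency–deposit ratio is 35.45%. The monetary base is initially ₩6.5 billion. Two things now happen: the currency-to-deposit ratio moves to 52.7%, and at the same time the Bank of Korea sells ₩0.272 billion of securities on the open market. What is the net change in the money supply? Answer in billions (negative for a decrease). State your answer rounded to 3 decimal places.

Before: m₁ = (1 + 0.3545) / (0.1636 + 0.091 + 0.3545) ≈ 2.22377, MB₁ = 6.5, so M₁ = 2.22377 × 6.5 ≈ 14.4545 billion.
After: m₂ = (1 + 0.527) / (0.1636 + 0.091 + 0.527) ≈ 1.95368, MB₂ = 6.5 − 0.272 = 6.228, so M₂ = 1.95368 × 6.228 ≈ 12.1675 billion.
ΔM = M₂ − M₁ = 12.1675 − 14.4545 = -2.287 billion.

-2.287 billion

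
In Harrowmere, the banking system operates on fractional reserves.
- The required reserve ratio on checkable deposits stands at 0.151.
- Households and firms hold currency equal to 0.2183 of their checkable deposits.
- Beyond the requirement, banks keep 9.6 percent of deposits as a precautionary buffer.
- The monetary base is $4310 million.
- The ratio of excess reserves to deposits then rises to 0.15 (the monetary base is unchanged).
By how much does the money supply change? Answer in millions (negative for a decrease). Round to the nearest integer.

Initially m₁ = (1 + 0.2183) / (0.151 + 0.096 + 0.2183) ≈ 2.61831, so M₁ = 2.61831 × 4310 = 11284.9161 million.
After the change m₂ = (1 + 0.2183) / (0.151 + 0.15 + 0.2183) ≈ 2.34604, so M₂ = 2.34604 × 4310 = 10111.4324 million.
ΔM = M₂ − M₁ = 10111.4324 − 11284.9161 = -1173.4837 million.

-1173 million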